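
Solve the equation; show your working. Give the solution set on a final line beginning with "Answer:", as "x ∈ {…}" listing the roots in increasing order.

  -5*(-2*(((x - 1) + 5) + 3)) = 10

Step 1. [-5*(-2*(((x - 1) + 5) + 3)) = 10] LHS = -5·(…); ÷-5 both sides ⇒ div: -2*(((x - 1) + 5) + 3) = -2.
Step 2. [-2*(((x - 1) + 5) + 3) = -2] -2 out front; divide by -2 ⇒ div: ((x - 1) + 5) + 3 = 1.
Step 3. [((x - 1) + 5) + 3 = 1] 3 comes off first (subtract 3) ⇒ sub: (x - 1) + 5 = -2.
Step 4. [(x - 1) + 5 = -2] subtract 5: x sits inside (… + 5). So sub: x - 1 = -7.
Step 5. [x - 1 = -7] peel the -1: add 1 from each side. So sub: x = -6.

Answer: x ∈ {-6}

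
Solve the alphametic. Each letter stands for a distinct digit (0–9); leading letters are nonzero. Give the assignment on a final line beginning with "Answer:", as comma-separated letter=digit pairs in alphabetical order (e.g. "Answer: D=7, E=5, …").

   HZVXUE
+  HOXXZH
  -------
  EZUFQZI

Step 1. [col 1: E + H ≡ I (mod 10)] no forcing yet in column 1 (carry-in 0); E=1 is free and consistent — try it ⇒ E=1.
Step 2. [col 1: E + H ≡ I (mod 10)] several values work for H in column 1 (E + H ≡ I (mod 10), carry-in 0); try H=7. So H=7.
Step 3. [col 1: E + H ≡ I (mod 10)] column 1: given E=1, H=7, carry-in 0, and digits 1,7 already taken and all letters distinct, E+H≡I (mod 10) forces I=8 ⇒ I=8.
Step 4. [col 2: U + Z ≡ Z (mod 10)] column 2 reads U+Z+carry(0)=Z with nothing yet; with digits 1,7,8 already taken and all letters distinct, the only value for U is 0. So U=0.
Step 5. [col 2: U + Z ≡ Z (mod 10)] column 2 (U + Z ≡ Z (mod 10), carry-in 0) doesn't pin Z yet; pick Z=5 and continue, so Z=5.
Step 6. [col 3: X + X ≡ Q (mod 10)] column 3 (X + X ≡ Q (mod 10), carry-in 0) doesn't pin Q yet; pick Q=6 and continue, so Q=6.
Step 7. [col 3: X + X ≡ Q (mod 10)] from column 3 (Q=6, carry-in 0, digits 0,1,5,6,7,8 already taken and all letters distinct): X must equal 3, so X=3.
Step 8. [col 4: V + X ≡ F (mod 10)] from column 4 (X=3, carry-in 0, digits 0,1,3,5,6,7,8 already taken and all letters distinct): V must equal 9 ⇒ V=9.
Step 9. [col 4: V + X ≡ F (mod 10)] column 4 reads V+X+carry(0)=F with V=9, X=3; with digits 0,1,3,5,6,7,8,9 already taken and all letters distinct, the only value for F is 2 ⇒ F=2.
Step 10. [col 5: Z + O ≡ U (mod 10)] column 5: given Z=5, U=0, carry-in 1, and digits 0,1,2,3,5,6,7,8,9 already taken and all letters distinct, Z+O≡U (mod 10) forces O=4. So O=4.

Answer: E=1, F=2, H=7, I=8, O=4, Q=6, U=0, V=9, X=3, Z=5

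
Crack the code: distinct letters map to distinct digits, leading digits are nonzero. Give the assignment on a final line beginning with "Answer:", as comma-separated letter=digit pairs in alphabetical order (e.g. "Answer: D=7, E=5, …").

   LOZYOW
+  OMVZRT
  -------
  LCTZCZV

Step 1. [col 1: W + T ≡ V (mod 10)] column 1 (W + T ≡ V (mod 10), carry-in 0) doesn't pin W yet; pick W=7 and continue, so W=7.
Step 2. [col 1: W + T ≡ V (mod 10)] several values work for T in column 1 (W + T ≡ V (mod 10), carry-in 0); try T=2. So T=2.
Step 3. [L] the sum has 7 digits but both addends have 6; that extra leading digit L is the final carry, namely 1. So L=1.
Step 4. [col 1: W + T ≡ V (mod 10)] in column 1 we have W+T≡V with carry-in 0; given W=7, T=2 and digits 1,2,7 already taken and all letters distinct, that pins V to 9, so V=9.
Step 5. [col 2: O + R ≡ Z (mod 10)] several values work for R in column 2 (O + R ≡ Z (mod 10), carry-in 0); try R=6 ⇒ R=6.
Step 6. [col 2: O + R ≡ Z (mod 10)] O=8 is one option consistent with column 2 (O + R ≡ Z (mod 10), carry-in 0) — take it, so O=8.
Step 7. [col 2: O + R ≡ Z (mod 10)] column 2: given O=8, R=6, carry-in 0, and digits 1,2,6,7,8,9 already taken and all letters distinct, O+R≡Z (mod 10) forces Z=4, so Z=4.
Step 8. [col 3: Y + Z ≡ C (mod 10)] column 3 (Y + Z ≡ C (mod 10), carry-in 1) doesn't pin C yet; pick C=0 and continue ⇒ C=0.
Step 9. [col 3: Y + Z ≡ C (mod 10)] from column 3 (Z=4, C=0, carry-in 1, digits 0,1,2,4,6,7,8,9 already taken and all letters distinct): Y must equal 5 ⇒ Y=5.
Step 10. [col 5: O + M ≡ T (mod 10)] from column 5 (O=8, T=2, carry-in 1, digits 0,1,2,4,5,6,7,8,9 already taken and all letters distinct): M must equal 3 ⇒ M=3.

Answer: C=0, L=1, M=3, O=8, R=6, T=2, V=9, W=7, Y=5, Z=4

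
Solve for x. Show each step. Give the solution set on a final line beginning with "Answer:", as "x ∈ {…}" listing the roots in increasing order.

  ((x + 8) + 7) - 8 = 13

Step 1. [((x + 8) + 7) - 8 = 13] the outer -8 inverts by adding 8 ⇒ sub: (x + 8) + 7 = 21.
Step 2. [(x + 8) + 7 = 21] the outer +7 inverts by subtracting 7, so sub: x + 8 = 14.
Step 3. [x + 8 = 14] subtract 8: x sits inside (… + 8), so sub: x = 6.

Answer: x ∈ {6}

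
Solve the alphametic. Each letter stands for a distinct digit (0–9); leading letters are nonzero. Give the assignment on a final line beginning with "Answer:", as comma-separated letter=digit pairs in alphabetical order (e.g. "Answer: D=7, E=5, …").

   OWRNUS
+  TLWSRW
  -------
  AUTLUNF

Step 1. [col 1: S + W ≡ F (mod 10)] no forcing yet in column 1 (carry-in 0); S=9 is free and consistent — try it. So S=9.
Step 2. [col 1: S + W ≡ F (mod 10)] several values work for F in column 1 (S + W ≡ F (mod 10), carry-in 0); try F=2 ⇒ F=2.
Step 3. [A] adding two 6-digit numbers gives at most 6+1 digits, and here it does — A is that final carry and must be 1, so A=1.
Step 4. [col 1: S + W ≡ F (mod 10)] column 1 reads S+W+carry(0)=F with S=9, F=2; with digits 1,2,9 already taken and all letters distinct, the only value for W is 3. So W=3.
Step 5. [col 2: U + R ≡ N (mod 10)] several values work for U in column 2 (U + R ≡ N (mod 10), carry-in 1); try U=5 ⇒ U=5.
Step 6. [col 2: U + R ≡ N (mod 10)] column 2 (U + R ≡ N (mod 10), carry-in 1) doesn't pin R yet; pick R=0 and continue ⇒ R=0.
Step 7. [col 2: U + R ≡ N (mod 10)] column 2: given U=5, R=0, carry-in 1, and digits 0,1,2,3,5,9 already taken and all letters distinct, U+R≡N (mod 10) forces N=6, so N=6.
Step 8. [col 4: R + W ≡ L (mod 10)] column 4: given R=0, W=3, carry-in 1, and digits 0,1,2,3,5,6,9 already taken and all letters distinct, R+W≡L (mod 10) forces L=4. So L=4.
Step 9. [col 5: W + L ≡ T (mod 10)] from column 5 (W=3, L=4, carry-in 0, digits 0,1,2,3,4,5,6,9 already taken and all letters distinct): T must equal 7, so T=7.
Step 10. [col 6: O + T ≡ U (mod 10)] column 6: given T=7, U=5, carry-in 0, and digits 0,1,2,3,4,5,6,7,9 already taken and all letters distinct, O+T≡U (mod 10) forces O=8, so O=8.

Answer: A=1, F=2, L=4, N=6, O=8, R=0, S=9, T=7, U=5, W=3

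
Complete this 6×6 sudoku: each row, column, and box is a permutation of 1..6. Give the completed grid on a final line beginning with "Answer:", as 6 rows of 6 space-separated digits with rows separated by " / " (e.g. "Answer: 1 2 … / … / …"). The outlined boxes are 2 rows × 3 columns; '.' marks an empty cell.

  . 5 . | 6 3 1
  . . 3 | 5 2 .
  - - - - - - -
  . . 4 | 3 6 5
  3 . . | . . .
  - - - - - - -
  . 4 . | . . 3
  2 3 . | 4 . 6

Step 1. [r3c1∈{1}] r3c1's peers cover all but 1 ⇒ r3c1=1.
Step 2. [r4c3∈{2,5,6}] in row 4, 5 fits only at r4c3, so r4c3=5.
Step 3. [r4c6∈{2,4}] r4c6 is the only open cell in col 6 admitting 2. So r4c6=2.
Step 4. [r4c4∈{1}] nothing but 1 survives at r4c4. So r4c4=1.
Step 5. [r6c3∈{1}] r6c3 is down to just 1. So r6c3=1.
Step 6. [r5c1∈{5,6}] in col 1, 5 fits only at r5c1 ⇒ r5c1=5.
Step 7. [r2c1∈{4,6}] col 1 places 6 nowhere but r2c1 ⇒ r2c1=6.
Step 8. [r6c5∈{5}] only 5 remains possible at r6c5. So r6c5=5.
Step 9. [r5c3∈{6}] nothing but 6 survives at r5c3 ⇒ r5c3=6.
Step 10. [r1c1∈{4}] r1c1's peers cover all but 4, so r1c1=4.
Step 11. [r2c6∈{4}] r2c6 has the single candidate 4. So r2c6=4.
Step 12. [r1c3∈{2}] r1c3 is down to just 2, so r1c3=2.
Step 13. [r2c2∈{1}] r2c2 is down to just 1 ⇒ r2c2=1.
Step 14. [r4c5∈{4}] only 4 remains possible at r4c5. So r4c5=4.
Step 15. [r4c2∈{6}] nothing but 6 survives at r4c2. So r4c2=6.
Step 16. [r3c2∈{2}] only 2 remains possible at r3c2 ⇒ r3c2=2.
Step 17. [r5c5∈{1}] r5c5's peers cover all but 1. So r5c5=1.
Step 18. [r5c4∈{2}] r5c4 is down to just 2, so r5c4=2.

Answer: 4 5 2 6 3 1 / 6 1 3 5 2 4 / 1 2 4 3 6 5 / 3 6 5 1 4 2 / 5 4 6 2 1 3 / 2 3 1 4 5 6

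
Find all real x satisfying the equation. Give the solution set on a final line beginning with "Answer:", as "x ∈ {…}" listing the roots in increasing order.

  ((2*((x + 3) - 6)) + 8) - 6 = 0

Step 1. [((2*((x + 3) - 6)) + 8) - 6 = 0] add 6: x sits inside (… - 6). So sub: (2*((x + 3) - 6)) + 8 = 6.
Step 2. [(2*((x + 3) - 6)) + 8 = 6] 2 divides every term; factor it out, so factor: ((x + 3) - 6) + 4 = 3.
Step 3. [((x + 3) - 6) + 4 = 3] +4 is outermost — subtract 4 both sides. So sub: (x + 3) - 6 = -1.
Step 4. [(x + 3) - 6 = -1] the outer -6 inverts by adding 6. So sub: x + 3 = 5.
Step 5. [x + 3 = 5] +3 is outermost — subtract 3 both sides ⇒ sub: x = 2.

Answer: x ∈ {2}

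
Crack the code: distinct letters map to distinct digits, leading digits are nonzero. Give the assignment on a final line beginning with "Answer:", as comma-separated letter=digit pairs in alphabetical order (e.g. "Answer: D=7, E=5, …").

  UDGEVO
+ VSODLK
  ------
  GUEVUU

Step 1. [col 1: O + K ≡ U (mod 10)] O=5 is one option consistent with column 1 (O + K ≡ U (mod 10), carry-in 0) — take it, so O=5.
Step 2. [col 1: O + K ≡ U (mod 10)] no forcing yet in column 1 (carry-in 0); U=1 is free and consistent — try it ⇒ U=1.
Step 3. [col 1: O + K ≡ U (mod 10)] in column 1 we have O+K≡U with carry-in 0; given O=5, U=1 and digits 1,5 already taken and all letters distinct, that pins K to 6. So K=6.
Step 4. [col 2: V + L ≡ U (mod 10)] several values work for V in column 2 (V + L ≡ U (mod 10), carry-in 1); try V=7. So V=7.
Step 5. [col 2: V + L ≡ U (mod 10)] column 2 reads V+L+carry(1)=U with V=7, U=1; with digits 1,5,6,7 already taken and all letters distinct, the only value for L is 3, so L=3.
Step 6. [col 3: E + D ≡ V (mod 10)] several values work for D in column 3 (E + D ≡ V (mod 10), carry-in 1); try D=2 ⇒ D=2.
Step 7. [col 3: E + D ≡ V (mod 10)] from column 3 (D=2, V=7, carry-in 1, digits 1,2,3,5,6,7 already taken and all letters distinct): E must equal 4, so E=4.
Step 8. [col 4: G + O ≡ E (mod 10)] in column 4 we have G+O≡E with carry-in 0; given O=5, E=4 and digits 1,2,3,4,5,6,7 already taken and all letters distinct, that pins G to 9, so G=9.
Step 9. [col 5: D + S ≡ U (mod 10)] in column 5 we have D+S≡U with carry-in 1; given D=2, U=1 and digits 1,2,3,4,5,6,7,9 already taken and all letters distinct, that pins S to 8, so S=8.

Answer: D=2, E=4, G=9, K=6, L=3, O=5, S=8, U=1, V=7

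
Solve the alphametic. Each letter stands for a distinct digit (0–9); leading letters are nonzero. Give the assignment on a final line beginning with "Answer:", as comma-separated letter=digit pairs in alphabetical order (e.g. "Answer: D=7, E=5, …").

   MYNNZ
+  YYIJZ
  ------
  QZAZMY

Step 1. [col 1: Z + Z ≡ Y (mod 10)] Z=2 is one option consistent with column 1 (Z + Z ≡ Y (mod 10), carry-in 0) — take it, so Z=2.
Step 2. [Q] the sum has 6 digits but both addends have 5; that extra leading digit Q is the final carry, namely 1. So Q=1.
Step 3. [col 1: Z + Z ≡ Y (mod 10)] column 1: given Z=2, carry-in 0, and digits 1,2 already taken and all letters distinct, Z+Z≡Y (mod 10) forces Y=4 ⇒ Y=4.
Step 4. [col 2: N + J ≡ M (mod 10)] N=5 is one option consistent with column 2 (N + J ≡ M (mod 10), carry-in 0) — take it, so N=5.
Step 5. [col 2: N + J ≡ M (mod 10)] column 2 (N + J ≡ M (mod 10), carry-in 0) doesn't pin J yet; pick J=3 and continue. So J=3.
Step 6. [col 2: N + J ≡ M (mod 10)] column 2: given N=5, J=3, carry-in 0, and digits 1,2,3,4,5 already taken and all letters distinct, N+J≡M (mod 10) forces M=8 ⇒ M=8.
Step 7. [col 3: N + I ≡ Z (mod 10)] in column 3 we have N+I≡Z with carry-in 0; given N=5, Z=2 and digits 1,2,3,4,5,8 already taken and all letters distinct, that pins I to 7, so I=7.
Step 8. [col 4: Y + Y ≡ A (mod 10)] column 4 reads Y+Y+carry(1)=A with Y=4; with digits 1,2,3,4,5,7,8 already taken and all letters distinct, the only value for A is 9, so A=9.

Answer: A=9, I=7, J=3, M=8, N=5, Q=1, Y=4, Z=2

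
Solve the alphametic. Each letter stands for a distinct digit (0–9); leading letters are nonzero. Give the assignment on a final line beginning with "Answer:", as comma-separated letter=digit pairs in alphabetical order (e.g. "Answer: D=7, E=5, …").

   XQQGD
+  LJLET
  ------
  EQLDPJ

Step 1. [col 1: D + T ≡ J (mod 10)] T=9 is one option consistent with column 1 (D + T ≡ J (mod 10), carry-in 0) — take it, so T=9.
Step 2. [col 1: D + T ≡ J (mod 10)] no forcing yet in column 1 (carry-in 0); J=2 is free and consistent — try it, so J=2.
Step 3. [col 1: D + T ≡ J (mod 10)] column 1: given T=9, J=2, carry-in 0, and digits 2,9 already taken and all letters distinct, D+T≡J (mod 10) forces D=3. So D=3.
Step 4. [col 2: G + E ≡ P (mod 10)] several values work for P in column 2 (G + E ≡ P (mod 10), carry-in 1); try P=6. So P=6.
Step 5. [col 2: G + E ≡ P (mod 10)] several values work for E in column 2 (G + E ≡ P (mod 10), carry-in 1); try E=1, so E=1.
Step 6. [col 2: G + E ≡ P (mod 10)] in column 2 we have G+E≡P with carry-in 1; given E=1, P=6 and digits 1,2,3,6,9 already taken and all letters distinct, that pins G to 4 ⇒ G=4.
Step 7. [col 3: Q + L ≡ D (mod 10)] column 3 (Q + L ≡ D (mod 10), carry-in 0) doesn't pin L yet; pick L=8 and continue, so L=8.
Step 8. [col 3: Q + L ≡ D (mod 10)] in column 3 we have Q+L≡D with carry-in 0; given L=8, D=3 and digits 1,2,3,4,6,8,9 already taken and all letters distinct, that pins Q to 5, so Q=5.
Step 9. [col 5: X + L ≡ Q (mod 10)] in column 5 we have X+L≡Q with carry-in 0; given L=8, Q=5 and digits 1,2,3,4,5,6,8,9 already taken and all letters distinct, that pins X to 7, so X=7.

Answer: D=3, E=1, G=4, J=2, L=8, P=6, Q=5, T=9, X=7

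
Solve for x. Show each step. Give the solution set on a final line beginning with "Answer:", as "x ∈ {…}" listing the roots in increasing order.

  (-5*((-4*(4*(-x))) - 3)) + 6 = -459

Step 1. [(-5*((-4*(4*(-x))) - 3)) + 6 = -459] the outer +6 inverts by subtracting 6 ⇒ sub: -5*((-4*(4*(-x))) - 3) = -465.
Step 2. [-5*((-4*(4*(-x))) - 3) = -465] -5 out front; divide by -5 ⇒ div: (-4*(4*(-x))) - 3 = 93.
Step 3. [(-4*(4*(-x))) - 3 = 93] -3 is outermost — add 3 both sides. So sub: -4*(4*(-x)) = 96.
Step 4. [-4*(4*(-x)) = 96] LHS = -4·(…); ÷-4 both sides, so div: 4*(-x) = -24.
Step 5. [4*(-x) = -24] LHS = 4·(…); ÷4 both sides, so div: -x = -6.
Step 6. [-x = -6] LHS negated; negate both sides. So neg: x = 6.

Answer: x ∈ {6}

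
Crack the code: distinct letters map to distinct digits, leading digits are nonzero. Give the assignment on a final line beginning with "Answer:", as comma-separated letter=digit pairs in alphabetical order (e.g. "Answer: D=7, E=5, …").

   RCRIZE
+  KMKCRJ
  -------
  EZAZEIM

Step 1. [col 1: E + J ≡ M (mod 10)] no forcing yet in column 1 (carry-in 0); J=6 is free and consistent — try it, so J=6.
Step 2. [col 1: E + J ≡ M (mod 10)] no forcing yet in column 1 (carry-in 0); M=7 is free and consistent — try it ⇒ M=7.
Step 3. [col 1: E + J ≡ M (mod 10)] column 1: given J=6, M=7, carry-in 0, and digits 6,7 already taken and all letters distinct, E+J≡M (mod 10) forces E=1 ⇒ E=1.
Step 4. [col 2: Z + R ≡ I (mod 10)] several values work for R in column 2 (Z + R ≡ I (mod 10), carry-in 0); try R=5 ⇒ R=5.
Step 5. [col 2: Z + R ≡ I (mod 10)] column 2 (Z + R ≡ I (mod 10), carry-in 0) doesn't pin Z yet; pick Z=4 and continue ⇒ Z=4.
Step 6. [col 2: Z + R ≡ I (mod 10)] in column 2 we have Z+R≡I with carry-in 0; given Z=4, R=5 and digits 1,4,5,6,7 already taken and all letters distinct, that pins I to 9 ⇒ I=9.
Step 7. [col 3: I + C ≡ E (mod 10)] in column 3 we have I+C≡E with carry-in 0; given I=9, E=1 and digits 1,4,5,6,7,9 already taken and all letters distinct, that pins C to 2 ⇒ C=2.
Step 8. [col 4: R + K ≡ Z (mod 10)] column 4: given R=5, Z=4, carry-in 1, and digits 1,2,4,5,6,7,9 already taken and all letters distinct, R+K≡Z (mod 10) forces K=8, so K=8.
Step 9. [col 5: C + M ≡ A (mod 10)] column 5: given C=2, M=7, carry-in 1, and digits 1,2,4,5,6,7,8,9 already taken and all letters distinct, C+M≡A (mod 10) forces A=0. So A=0.

Answer: A=0, C=2, E=1, I=9, J=6, K=8, M=7, R=5, Z=4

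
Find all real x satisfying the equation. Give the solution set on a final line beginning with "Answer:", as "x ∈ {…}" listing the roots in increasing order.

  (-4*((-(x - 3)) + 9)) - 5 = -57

Step 1. [(-4*((-(x - 3)) + 9)) - 5 = -57] peel the -5: add 5 from each side. So sub: -4*((-(x - 3)) + 9) = -52.
Step 2. [-4*((-(x - 3)) + 9) = -52] LHS = -4·(…); ÷-4 both sides. So div: (-(x - 3)) + 9 = 13.
Step 3. [(-(x - 3)) + 9 = 13] 9 comes off first (subtract 9), so sub: -(x - 3) = 4.
Step 4. [-(x - 3) = 4] leading − — multiply by −1, so neg: x - 3 = -4.
Step 5. [x - 3 = -4] peel the -3: add 3 from each side. So sub: x = -1.

Answer: x ∈ {-1}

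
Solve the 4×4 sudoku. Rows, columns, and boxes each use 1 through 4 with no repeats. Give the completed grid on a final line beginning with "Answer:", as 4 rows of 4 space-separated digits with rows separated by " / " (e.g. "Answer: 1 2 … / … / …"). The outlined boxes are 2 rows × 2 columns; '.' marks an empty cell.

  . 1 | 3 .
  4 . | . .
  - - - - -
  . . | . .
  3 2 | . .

Step 1. [r3c4∈{1,2,3,4}] row 3 places 3 nowhere but r3c4, so r3c4=3.
Step 2. [r3c3∈{1,2,4}] r3c3 is the only open cell in row 3 admitting 2, so r3c3=2.
Step 3. [r2c3∈{1}] r2c3 is down to just 1, so r2c3=1.
Step 4. [r1c4∈{2,4}] across row 1, 4 lands solely at r1c4, so r1c4=4.
Step 5. [r1c1∈{2}] r1c1's peers cover all but 2, so r1c1=2.
Step 6. [r2c4∈{2}] nothing but 2 survives at r2c4. So r2c4=2.
Step 7. [r2c2∈{3}] nothing but 3 survives at r2c2, so r2c2=3.
Step 8. [r3c2∈{4}] nothing but 4 survives at r3c2 ⇒ r3c2=4.
Step 9. [r3c1∈{1}] r3c1 has the single candidate 1. So r3c1=1.
Step 10. [r4c4∈{1}] nothing but 1 survives at r4c4, so r4c4=1.
Step 11. [r4c3∈{4}] r4c3's peers cover all but 4 ⇒ r4c3=4.

Answer: 2 1 3 4 / 4 3 1 2 / 1 4 2 3 / 3 2 4 1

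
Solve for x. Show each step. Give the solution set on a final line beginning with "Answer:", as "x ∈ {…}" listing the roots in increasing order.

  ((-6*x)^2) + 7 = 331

Step 1. [((-6*x)^2) + 7 = 331] subtract 7: x sits inside (… + 7). So sub: (-6*x)^2 = 324.
Step 2. [(-6*x)^2 = 324] √ both sides: 324 ≥ 0 gives two branches, so sqrt: -6*x = 18 or -18.
Step 3. [-6*x = 18 or -18] leading coefficient -6: divide by -6 ⇒ div: x = -3 or 3.

Answer: x ∈ {-3, 3}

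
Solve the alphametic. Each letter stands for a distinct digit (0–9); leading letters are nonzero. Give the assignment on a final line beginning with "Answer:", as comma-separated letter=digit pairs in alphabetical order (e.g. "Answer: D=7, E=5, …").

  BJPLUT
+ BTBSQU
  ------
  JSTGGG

Step 1. [col 1: T + U ≡ G (mod 10)] several values work for U in column 1 (T + U ≡ G (mod 10), carry-in 0); try U=2, so U=2.
Step 2. [col 1: T + U ≡ G (mod 10)] no forcing yet in column 1 (carry-in 0); T=9 is free and consistent — try it ⇒ T=9.
Step 3. [col 1: T + U ≡ G (mod 10)] in column 1 we have T+U≡G with carry-in 0; given T=9, U=2 and digits 2,9 already taken and all letters distinct, that pins G to 1. So G=1.
Step 4. [col 2: U + Q ≡ G (mod 10)] in column 2 we have U+Q≡G with carry-in 1; given U=2, G=1 and digits 1,2,9 already taken and all letters distinct, that pins Q to 8. So Q=8.
Step 5. [col 3: L + S ≡ G (mod 10)] several values work for L in column 3 (L + S ≡ G (mod 10), carry-in 1); try L=4. So L=4.
Step 6. [col 3: L + S ≡ G (mod 10)] column 3 reads L+S+carry(1)=G with L=4, G=1; with digits 1,2,4,8,9 already taken and all letters distinct, the only value for S is 6. So S=6.
Step 7. [col 4: P + B ≡ T (mod 10)] no forcing yet in column 4 (carry-in 1); P=5 is free and consistent — try it ⇒ P=5.
Step 8. [col 4: P + B ≡ T (mod 10)] column 4: given P=5, T=9, carry-in 1, and digits 1,2,4,5,6,8,9 already taken and all letters distinct, P+B≡T (mod 10) forces B=3. So B=3.
Step 9. [col 5: J + T ≡ S (mod 10)] from column 5 (T=9, S=6, carry-in 0, digits 1,2,3,4,5,6,8,9 already taken and all letters distinct): J must equal 7. So J=7.

Answer: B=3, G=1, J=7, L=4, P=5, Q=8, S=6, T=9, U=2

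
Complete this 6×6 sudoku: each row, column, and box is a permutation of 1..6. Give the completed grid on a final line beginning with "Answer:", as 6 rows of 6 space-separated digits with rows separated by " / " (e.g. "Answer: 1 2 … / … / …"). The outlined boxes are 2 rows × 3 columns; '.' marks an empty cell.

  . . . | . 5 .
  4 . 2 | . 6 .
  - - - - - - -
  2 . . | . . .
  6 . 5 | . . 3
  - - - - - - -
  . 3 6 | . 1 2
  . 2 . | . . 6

Step 1. [r3c5∈{4}] r3c5 has the single candidate 4. So r3c5=4.
Step 2. [r3c2∈{1}] nothing but 1 survives at r3c2 ⇒ r3c2=1.
Step 3. [r1c4∈{1,2,3,4}] in row 1, 2 fits only at r1c4, so r1c4=2.
Step 4. [r6c3∈{1,4}] col 3 places 4 nowhere but r6c3. So r6c3=4.
Step 5. [r1c3∈{1,3}] across col 3, 1 lands solely at r1c3, so r1c3=1.
Step 6. [r2c4∈{1,3}] 3 has one home in row 2: r2c4 ⇒ r2c4=3.
Step 7. [r6c4∈{5}] r6c4's peers cover all but 5, so r6c4=5.
Step 8. [r5c4∈{4}] r5c4 is down to just 4. So r5c4=4.
Step 9. [r3c3∈{3}] only 3 remains possible at r3c3, so r3c3=3.
Step 10. [r4c4∈{1}] nothing but 1 survives at r4c4, so r4c4=1.
Step 11. [r3c6∈{5}] only 5 remains possible at r3c6, so r3c6=5.
Step 12. [r2c6∈{1}] r2c6 has the single candidate 1. So r2c6=1.
Step 13. [r6c1∈{1}] r6c1 is down to just 1, so r6c1=1.
Step 14. [r1c1∈{3}] nothing but 3 survives at r1c1 ⇒ r1c1=3.
Step 15. [r1c2∈{6}] r1c2's peers cover all but 6, so r1c2=6.
Step 16. [r3c4∈{6}] r3c4's peers cover all but 6. So r3c4=6.
Step 17. [r4c2∈{4}] r4c2 has the single candidate 4, so r4c2=4.
Step 18. [r4c5∈{2}] r4c5 is down to just 2 ⇒ r4c5=2.
Step 19. [r6c5∈{3}] r6c5's peers cover all but 3, so r6c5=3.
Step 20. [r1c6∈{4}] nothing but 4 survives at r1c6, so r1c6=4.
Step 21. [r5c1∈{5}] nothing but 5 survives at r5c1. So r5c1=5.
Step 22. [r2c2∈{5}] r2c2's peers cover all but 5, so r2c2=5.

Answer: 3 6 1 2 5 4 / 4 5 2 3 6 1 / 2 1 3 6 4 5 / 6 4 5 1 2 3 / 5 3 6 4 1 2 / 1 2 4 5 3 6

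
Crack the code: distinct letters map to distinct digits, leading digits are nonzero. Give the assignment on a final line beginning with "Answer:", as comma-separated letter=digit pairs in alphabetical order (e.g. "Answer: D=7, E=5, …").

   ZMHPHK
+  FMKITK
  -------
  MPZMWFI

Step 1. [col 1: K + K ≡ I (mod 10)] several values work for I in column 1 (K + K ≡ I (mod 10), carry-in 0); try I=4 ⇒ I=4.
Step 2. [M] M is the leading digit of a 7-digit sum of two 6-digit numbers; the final carry is exactly 1, so M=1.
Step 3. [col 1: K + K ≡ I (mod 10)] several values work for K in column 1 (K + K ≡ I (mod 10), carry-in 0); try K=2 ⇒ K=2.
Step 4. [col 2: H + T ≡ F (mod 10)] no forcing yet in column 2 (carry-in 0); H=9 is free and consistent — try it ⇒ H=9.
Step 5. [col 2: H + T ≡ F (mod 10)] T=8 is one option consistent with column 2 (H + T ≡ F (mod 10), carry-in 0) — take it, so T=8.
Step 6. [col 2: H + T ≡ F (mod 10)] from column 2 (H=9, T=8, carry-in 0, digits 1,2,4,8,9 already taken and all letters distinct): F must equal 7. So F=7.
Step 7. [col 3: P + I ≡ W (mod 10)] several values work for W in column 3 (P + I ≡ W (mod 10), carry-in 1); try W=5. So W=5.
Step 8. [col 3: P + I ≡ W (mod 10)] column 3 reads P+I+carry(1)=W with I=4, W=5; with digits 1,2,4,5,7,8,9 already taken and all letters distinct, the only value for P is 0, so P=0.
Step 9. [col 5: M + M ≡ Z (mod 10)] from column 5 (M=1, carry-in 1, digits 0,1,2,4,5,7,8,9 already taken and all letters distinct): Z must equal 3, so Z=3.

Answer: F=7, H=9, I=4, K=2, M=1, P=0, T=8, W=5, Z=3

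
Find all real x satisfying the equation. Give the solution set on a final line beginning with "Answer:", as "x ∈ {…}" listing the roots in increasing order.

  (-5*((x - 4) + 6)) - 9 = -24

Step 1. [(-5*((x - 4) + 6)) - 9 = -24] add 9: x sits inside (… - 9). So sub: -5*((x - 4) + 6) = -15.
Step 2. [-5*((x - 4) + 6) = -15] -5 out front; divide by -5 ⇒ div: (x - 4) + 6 = 3.
Step 3. [(x - 4) + 6 = 3] peel the +6: subtract 6 from each side ⇒ sub: x - 4 = -3.
Step 4. [x - 4 = -3] add 4: x sits inside (… - 4) ⇒ sub: x = 1.

Answer: x ∈ {1}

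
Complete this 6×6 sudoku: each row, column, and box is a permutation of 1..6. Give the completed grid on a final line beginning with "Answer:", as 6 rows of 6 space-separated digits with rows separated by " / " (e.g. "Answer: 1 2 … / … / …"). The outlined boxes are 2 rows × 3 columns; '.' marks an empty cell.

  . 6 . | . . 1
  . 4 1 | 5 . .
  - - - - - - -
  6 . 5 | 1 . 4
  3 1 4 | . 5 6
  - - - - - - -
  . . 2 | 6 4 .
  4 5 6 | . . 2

Step 1. [r3c5∈{2,3}] r3c5 is the only open cell in row 3 admitting 3, so r3c5=3.
Step 2. [r1c5∈{2}] r1c5's peers cover all but 2, so r1c5=2.
Step 3. [r2c6∈{3}] nothing but 3 survives at r2c6 ⇒ r2c6=3.
Step 4. [r6c5∈{1}] r6c5 is down to just 1. So r6c5=1.
Step 5. [r2c1∈{2}] nothing but 2 survives at r2c1. So r2c1=2.
Step 6. [r4c4∈{2}] r4c4 has the single candidate 2 ⇒ r4c4=2.
Step 7. [r5c2∈{3}] only 3 remains possible at r5c2 ⇒ r5c2=3.
Step 8. [r5c1∈{1}] only 1 remains possible at r5c1, so r5c1=1.
Step 9. [r2c5∈{6}] r2c5 is down to just 6 ⇒ r2c5=6.
Step 10. [r1c3∈{3}] r1c3's peers cover all but 3 ⇒ r1c3=3.
Step 11. [r3c2∈{2}] r3c2 is down to just 2. So r3c2=2.
Step 12. [r6c4∈{3}] r6c4 is down to just 3, so r6c4=3.
Step 13. [r1c1∈{5}] only 5 remains possible at r1c1 ⇒ r1c1=5.
Step 14. [r1c4∈{4}] r1c4's peers cover all but 4 ⇒ r1c4=4.
Step 15. [r5c6∈{5}] r5c6 has the single candidate 5, so r5c6=5.

Answer: 5 6 3 4 2 1 / 2 4 1 5 6 3 / 6 2 5 1 3 4 / 3 1 4 2 5 6 / 1 3 2 6 4 5 / 4 5 6 3 1 2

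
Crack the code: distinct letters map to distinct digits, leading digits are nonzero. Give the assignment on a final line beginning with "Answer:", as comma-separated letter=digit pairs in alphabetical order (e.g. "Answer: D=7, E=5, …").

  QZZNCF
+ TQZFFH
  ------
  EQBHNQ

Step 1. [col 1: F + H ≡ Q (mod 10)] F=8 is one option consistent with column 1 (F + H ≡ Q (mod 10), carry-in 0) — take it ⇒ F=8.
Step 2. [col 1: F + H ≡ Q (mod 10)] several values work for Q in column 1 (F + H ≡ Q (mod 10), carry-in 0); try Q=2 ⇒ Q=2.
Step 3. [col 1: F + H ≡ Q (mod 10)] column 1 reads F+H+carry(0)=Q with F=8, Q=2; with digits 2,8 already taken and all letters distinct, the only value for H is 4. So H=4.
Step 4. [col 2: C + F ≡ N (mod 10)] several values work for N in column 2 (C + F ≡ N (mod 10), carry-in 1); try N=5. So N=5.
Step 5. [col 2: C + F ≡ N (mod 10)] in column 2 we have C+F≡N with carry-in 1; given F=8, N=5 and digits 2,4,5,8 already taken and all letters distinct, that pins C to 6. So C=6.
Step 6. [col 4: Z + Z ≡ B (mod 10)] no forcing yet in column 4 (carry-in 1); Z=0 is free and consistent — try it ⇒ Z=0.
Step 7. [col 4: Z + Z ≡ B (mod 10)] in column 4 we have Z+Z≡B with carry-in 1; given Z=0 and digits 0,2,4,5,6,8 already taken and all letters distinct, that pins B to 1 ⇒ B=1.
Step 8. [col 6: Q + T ≡ E (mod 10)] column 6 reads Q+T+carry(0)=E with Q=2; with digits 0,1,2,4,5,6,8 already taken and all letters distinct, the only value for E is 9, so E=9.
Step 9. [col 6: Q + T ≡ E (mod 10)] in column 6 we have Q+T≡E with carry-in 0; given Q=2, E=9 and digits 0,1,2,4,5,6,8,9 already taken and all letters distinct, that pins T to 7. So T=7.

Answer: B=1, C=6, E=9, F=8, H=4, N=5, Q=2, T=7, Z=0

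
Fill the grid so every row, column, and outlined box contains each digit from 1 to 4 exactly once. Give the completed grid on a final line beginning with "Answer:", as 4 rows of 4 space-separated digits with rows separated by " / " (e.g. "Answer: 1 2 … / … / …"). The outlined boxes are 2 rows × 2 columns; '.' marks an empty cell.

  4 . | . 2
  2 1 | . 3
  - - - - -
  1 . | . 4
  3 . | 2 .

Step 1. [r1c2∈{3}] r1c2's peers cover all but 3. So r1c2=3.
Step 2. [r1c3∈{1}] r1c3 has the single candidate 1. So r1c3=1.
Step 3. [r3c2∈{2}] r3c2's peers cover all but 2, so r3c2=2.
Step 4. [r3c3∈{3}] r3c3 is down to just 3 ⇒ r3c3=3.
Step 5. [r4c2∈{4}] only 4 remains possible at r4c2, so r4c2=4.
Step 6. [r2c3∈{4}] r2c3 is down to just 4. So r2c3=4.
Step 7. [r4c4∈{1}] r4c4's peers cover all but 1 ⇒ r4c4=1.

Answer: 4 3 1 2 / 2 1 4 3 / 1 2 3 4 / 3 4 2 1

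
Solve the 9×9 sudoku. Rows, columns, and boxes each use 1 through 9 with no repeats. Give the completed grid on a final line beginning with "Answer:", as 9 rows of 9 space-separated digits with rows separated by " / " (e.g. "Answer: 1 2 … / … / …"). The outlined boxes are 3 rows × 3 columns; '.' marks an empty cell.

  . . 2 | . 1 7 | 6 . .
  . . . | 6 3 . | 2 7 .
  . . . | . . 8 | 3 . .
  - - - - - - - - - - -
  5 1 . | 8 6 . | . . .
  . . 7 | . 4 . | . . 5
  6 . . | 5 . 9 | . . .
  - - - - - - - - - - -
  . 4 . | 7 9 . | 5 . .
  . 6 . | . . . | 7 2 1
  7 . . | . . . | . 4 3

Step 1. [r3c8∈{1,5,9}] box 3 places 1 nowhere but r3c8, so r3c8=1.
Step 2. [r9c7∈{8,9}] across box 9, 9 lands solely at r9c7 ⇒ r9c7=9.
Step 3. [r4c7∈{4}] nothing but 4 survives at r4c7. So r4c7=4.
Step 4. [r6c3∈{3,4,8}] in row 6, 4 fits only at r6c3, so r6c3=4.
Step 5. [r9c6∈{1,2,5,6}] across row 9, 6 lands solely at r9c6, so r9c6=6.
Step 6. [r5c8∈{3,6,8,9}] 6 has one home in row 5: r5c8. So r5c8=6.
Step 7. [r7c8∈{8}] nothing but 8 survives at r7c8, so r7c8=8.
Step 8. [r4c9∈{2,7,9}] row 4 places 7 nowhere but r4c9. So r4c9=7.
Step 9. [r4c6∈{2,3}] r4c6 is the only open cell in row 4 admitting 2 ⇒ r4c6=2.
Step 10. [r7c1∈{1,2,3}] across row 7, 2 lands solely at r7c1 ⇒ r7c1=2.
Step 11. [r2c1∈{1,4,8,9}] col 1 places 1 nowhere but r2c1. So r2c1=1.
Step 12. [r5c2∈{2,3,8,9}] across row 5, 2 lands solely at r5c2 ⇒ r5c2=2.
Step 13. [r5c1∈{3,8,9}] r5c1 is the only open cell in row 5 admitting 9, so r5c1=9.
Step 14. [r6c2∈{3,8}] r6c2 is the only open cell in box 4 admitting 8, so r6c2=8.
Step 15. [r9c2∈{5}] nothing but 5 survives at r9c2, so r9c2=5.
Step 16. [r2c2∈{9}] r2c2 has the single candidate 9. So r2c2=9.
Step 17. [r3c1∈{4}] only 4 remains possible at r3c1, so r3c1=4.
Step 18. [r4c3∈{3}] r4c3 is down to just 3 ⇒ r4c3=3.
Step 19. [r7c6∈{1,3}] across row 7, 3 lands solely at r7c6, so r7c6=3.
Step 20. [r9c4∈{1,2}] across box 8, 1 lands solely at r9c4 ⇒ r9c4=1.
Step 21. [r9c3∈{8}] only 8 remains possible at r9c3, so r9c3=8.
Step 22. [r3c9∈{9}] nothing but 9 survives at r3c9. So r3c9=9.
Step 23. [r1c1∈{3,8}] in col 1, 8 fits only at r1c1 ⇒ r1c1=8.
Step 24. [r1c9∈{4}] nothing but 4 survives at r1c9. So r1c9=4.
Step 25. [r2c6∈{4,5}] across row 2, 4 lands solely at r2c6 ⇒ r2c6=4.
Step 26. [r3c5∈{2,5}] across box 2, 5 lands solely at r3c5 ⇒ r3c5=5.
Step 27. [r5c6∈{1}] r5c6 has the single candidate 1, so r5c6=1.
Step 28. [r1c2∈{3}] r1c2 has the single candidate 3 ⇒ r1c2=3.
Step 29. [r6c9∈{2}] only 2 remains possible at r6c9. So r6c9=2.
Step 30. [r6c5∈{7}] r6c5 is down to just 7 ⇒ r6c5=7.
Step 31. [r5c7∈{8}] only 8 remains possible at r5c7, so r5c7=8.
Step 32. [r3c2∈{7}] r3c2 has the single candidate 7. So r3c2=7.
Step 33. [r1c8∈{5}] r1c8 is down to just 5. So r1c8=5.
Step 34. [r7c9∈{6}] r7c9's peers cover all but 6, so r7c9=6.
Step 35. [r8c1∈{3}] r8c1's peers cover all but 3, so r8c1=3.
Step 36. [r1c4∈{9}] r1c4 is down to just 9. So r1c4=9.
Step 37. [r3c4∈{2}] r3c4's peers cover all but 2, so r3c4=2.
Step 38. [r2c9∈{8}] r2c9's peers cover all but 8. So r2c9=8.
Step 39. [r2c3∈{5}] nothing but 5 survives at r2c3 ⇒ r2c3=5.
Step 40. [r8c5∈{8}] r8c5 has the single candidate 8, so r8c5=8.
Step 41. [r9c5∈{2}] nothing but 2 survives at r9c5, so r9c5=2.
Step 42. [r8c4∈{4}] r8c4 is down to just 4, so r8c4=4.
Step 43. [r3c3∈{6}] nothing but 6 survives at r3c3 ⇒ r3c3=6.
Step 44. [r8c6∈{5}] r8c6's peers cover all but 5. So r8c6=5.
Step 45. [r4c8∈{9}] r4c8's peers cover all but 9. So r4c8=9.
Step 46. [r6c8∈{3}] r6c8's peers cover all but 3. So r6c8=3.
Step 47. [r6c7∈{1}] only 1 remains possible at r6c7 ⇒ r6c7=1.
Step 48. [r7c3∈{1}] r7c3's peers cover all but 1, so r7c3=1.
Step 49. [r8c3∈{9}] only 9 remains possible at r8c3, so r8c3=9.
Step 50. [r5c4∈{3}] r5c4's peers cover all but 3 ⇒ r5c4=3.

Answer: 8 3 2 9 1 7 6 5 4 / 1 9 5 6 3 4 2 7 8 / 4 7 6 2 5 8 3 1 9 / 5 1 3 8 6 2 4 9 7 / 9 2 7 3 4 1 8 6 5 / 6 8 4 5 7 9 1 3 2 / 2 4 1 7 9 3 5 8 6 / 3 6 9 4 8 5 7 2 1 / 7 5 8 1 2 6 9 4 3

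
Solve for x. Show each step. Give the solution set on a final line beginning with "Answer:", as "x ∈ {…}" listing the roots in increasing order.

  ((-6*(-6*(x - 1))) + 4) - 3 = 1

Step 1. [((-6*(-6*(x - 1))) + 4) - 3 = 1] add 3: x sits inside (… - 3). So sub: (-6*(-6*(x - 1))) + 4 = 4.
Step 2. [(-6*(-6*(x - 1))) + 4 = 4] peel the +4: subtract 4 from each side, so sub: -6*(-6*(x - 1)) = 0.
Step 3. [-6*(-6*(x - 1)) = 0] leading coefficient -6: divide by -6, so div: -6*(x - 1) = 0.
Step 4. [-6*(x - 1) = 0] -6·(inner) — divide through by -6. So div: x - 1 = 0.
Step 5. [x - 1 = 0] the outer -1 inverts by adding 1 ⇒ sub: x = 1.

Answer: x ∈ {1}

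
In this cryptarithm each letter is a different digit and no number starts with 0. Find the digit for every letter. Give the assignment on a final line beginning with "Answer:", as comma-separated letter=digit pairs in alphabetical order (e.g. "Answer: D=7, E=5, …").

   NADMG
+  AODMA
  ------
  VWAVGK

Step 1. [col 1: G + A ≡ K (mod 10)] column 1 (G + A ≡ K (mod 10), carry-in 0) doesn't pin A yet; pick A=7 and continue ⇒ A=7.
Step 2. [col 1: G + A ≡ K (mod 10)] G=3 is one option consistent with column 1 (G + A ≡ K (mod 10), carry-in 0) — take it ⇒ G=3.
Step 3. [V] V is the leading digit of a 6-digit sum of two 5-digit numbers; the final carry is exactly 1. So V=1.
Step 4. [col 1: G + A ≡ K (mod 10)] column 1 reads G+A+carry(0)=K with G=3, A=7; with digits 1,3,7 already taken and all letters distinct, the only value for K is 0. So K=0.
Step 5. [col 2: M + M ≡ G (mod 10)] in column 2 we have M+M≡G with carry-in 1; given G=3 and digits 0,1,3,7 already taken and all letters distinct, that pins M to 6 ⇒ M=6.
Step 6. [col 3: D + D ≡ V (mod 10)] from column 3 (V=1, carry-in 1, digits 0,1,3,6,7 already taken and all letters distinct): D must equal 5 ⇒ D=5.
Step 7. [col 4: A + O ≡ A (mod 10)] from column 4 (A=7, carry-in 1, digits 0,1,3,5,6,7 already taken and all letters distinct): O must equal 9 ⇒ O=9.
Step 8. [col 5: N + A ≡ W (mod 10)] from column 5 (A=7, carry-in 1, digits 0,1,3,5,6,7,9 already taken and all letters distinct): N must equal 4, so N=4.
Step 9. [col 5: N + A ≡ W (mod 10)] in column 5 we have N+A≡W with carry-in 1; given N=4, A=7 and digits 0,1,3,4,5,6,7,9 already taken and all letters distinct, that pins W to 2. So W=2.

Answer: A=7, D=5, G=3, K=0, M=6, N=4, O=9, V=1, W=2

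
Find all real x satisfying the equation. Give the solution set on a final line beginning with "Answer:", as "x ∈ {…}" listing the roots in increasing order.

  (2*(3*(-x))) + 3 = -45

Step 1. [(2*(3*(-x))) + 3 = -45] peel the +3: subtract 3 from each side. So sub: 2*(3*(-x)) = -48.
Step 2. [2*(3*(-x)) = -48] LHS = 2·(…); ÷2 both sides ⇒ div: 3*(-x) = -24.
Step 3. [3*(-x) = -24] 3 out front; divide by 3, so div: -x = -8.
Step 4. [-x = -8] LHS negated; negate both sides, so neg: x = 8.

Answer: x ∈ {8}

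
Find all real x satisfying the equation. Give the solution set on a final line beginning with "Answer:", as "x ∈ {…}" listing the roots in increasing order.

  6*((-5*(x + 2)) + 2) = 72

Step 1. [6*((-5*(x + 2)) + 2) = 72] leading coefficient 6: divide by 6, so div: (-5*(x + 2)) + 2 = 12.
Step 2. [(-5*(x + 2)) + 2 = 12] the outer +2 inverts by subtracting 2, so sub: -5*(x + 2) = 10.
Step 3. [-5*(x + 2) = 10] leading coefficient -5: divide by -5 ⇒ div: x + 2 = -2.
Step 4. [x + 2 = -2] 2 comes off first (subtract 2), so sub: x = -4.

Answer: x ∈ {-4}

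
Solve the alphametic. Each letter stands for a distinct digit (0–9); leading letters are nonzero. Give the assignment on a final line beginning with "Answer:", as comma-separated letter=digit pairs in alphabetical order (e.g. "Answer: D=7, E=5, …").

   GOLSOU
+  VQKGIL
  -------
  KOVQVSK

Step 1. [col 1: U + L ≡ K (mod 10)] column 1 (U + L ≡ K (mod 10), carry-in 0) doesn't pin K yet; pick K=1 and continue. So K=1.
Step 2. [col 1: U + L ≡ K (mod 10)] column 1 (U + L ≡ K (mod 10), carry-in 0) doesn't pin L yet; pick L=2 and continue, so L=2.
Step 3. [col 1: U + L ≡ K (mod 10)] column 1: given L=2, K=1, carry-in 0, and digits 1,2 already taken and all letters distinct, U+L≡K (mod 10) forces U=9. So U=9.
Step 4. [col 2: O + I ≡ S (mod 10)] column 2 (O + I ≡ S (mod 10), carry-in 1) doesn't pin I yet; pick I=4 and continue ⇒ I=4.
Step 5. [col 2: O + I ≡ S (mod 10)] no forcing yet in column 2 (carry-in 1); O=5 is free and consistent — try it, so O=5.
Step 6. [col 2: O + I ≡ S (mod 10)] column 2: given O=5, I=4, carry-in 1, and digits 1,2,4,5,9 already taken and all letters distinct, O+I≡S (mod 10) forces S=0 ⇒ S=0.
Step 7. [col 3: S + G ≡ V (mod 10)] column 3 (S + G ≡ V (mod 10), carry-in 1) doesn't pin V yet; pick V=8 and continue ⇒ V=8.
Step 8. [col 3: S + G ≡ V (mod 10)] column 3: given S=0, V=8, carry-in 1, and digits 0,1,2,4,5,8,9 already taken and all letters distinct, S+G≡V (mod 10) forces G=7, so G=7.
Step 9. [col 4: L + K ≡ Q (mod 10)] in column 4 we have L+K≡Q with carry-in 0; given L=2, K=1 and digits 0,1,2,4,5,7,8,9 already taken and all letters distinct, that pins Q to 3 ⇒ Q=3.

Answer: G=7, I=4, K=1, L=2, O=5, Q=3, S=0, U=9, V=8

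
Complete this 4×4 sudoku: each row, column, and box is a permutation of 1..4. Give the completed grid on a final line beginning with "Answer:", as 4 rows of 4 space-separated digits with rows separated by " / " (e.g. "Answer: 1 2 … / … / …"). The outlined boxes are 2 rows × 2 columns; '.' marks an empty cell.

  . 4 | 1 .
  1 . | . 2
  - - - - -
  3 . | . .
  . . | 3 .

Step 1. [r3c3∈{2,4}] across col 3, 2 lands solely at r3c3 ⇒ r3c3=2.
Step 2. [r3c4∈{1,4}] row 3 places 4 nowhere but r3c4. So r3c4=4.
Step 3. [r4c2∈{1,2}] col 2 places 2 nowhere but r4c2 ⇒ r4c2=2.
Step 4. [r1c4∈{3}] r1c4's peers cover all but 3, so r1c4=3.
Step 5. [r1c1∈{2}] r1c1 is down to just 2, so r1c1=2.
Step 6. [r4c4∈{1}] r4c4 has the single candidate 1, so r4c4=1.
Step 7. [r4c1∈{4}] r4c1 is down to just 4, so r4c1=4.
Step 8. [r3c2∈{1}] r3c2 is down to just 1, so r3c2=1.
Step 9. [r2c2∈{3}] r2c2 is down to just 3, so r2c2=3.
Step 10. [r2c3∈{4}] r2c3 is down to just 4. So r2c3=4.

Answer: 2 4 1 3 / 1 3 4 2 / 3 1 2 4 / 4 2 3 1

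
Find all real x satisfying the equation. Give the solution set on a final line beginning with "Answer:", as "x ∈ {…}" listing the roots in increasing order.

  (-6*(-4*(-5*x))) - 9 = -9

Step 1. [(-6*(-4*(-5*x))) - 9 = -9] -9 is outermost — add 9 both sides, so sub: -6*(-4*(-5*x)) = 0.
Step 2. [-6*(-4*(-5*x)) = 0] leading coefficient -6: divide by -6 ⇒ div: -4*(-5*x) = 0.
Step 3. [-4*(-5*x) = 0] divide by the outer -4, so div: -5*x = 0.
Step 4. [-5*x = 0] leading coefficient -5: divide by -5. So div: x = 0.

Answer: x ∈ {0}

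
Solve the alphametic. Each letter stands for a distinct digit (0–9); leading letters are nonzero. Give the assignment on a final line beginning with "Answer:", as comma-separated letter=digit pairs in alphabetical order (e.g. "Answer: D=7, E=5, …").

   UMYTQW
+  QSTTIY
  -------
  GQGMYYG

Step 1. [col 1: W + Y ≡ G (mod 10)] column 1 (W + Y ≡ G (mod 10), carry-in 0) doesn't pin G yet; pick G=1 and continue. So G=1.
Step 2. [col 1: W + Y ≡ G (mod 10)] column 1 (W + Y ≡ G (mod 10), carry-in 0) doesn't pin W yet; pick W=7 and continue ⇒ W=7.
Step 3. [col 1: W + Y ≡ G (mod 10)] column 1: given W=7, G=1, carry-in 0, and digits 1,7 already taken and all letters distinct, W+Y≡G (mod 10) forces Y=4 ⇒ Y=4.
Step 4. [col 2: Q + I ≡ Y (mod 10)] I=0 is one option consistent with column 2 (Q + I ≡ Y (mod 10), carry-in 1) — take it ⇒ I=0.
Step 5. [col 2: Q + I ≡ Y (mod 10)] column 2 reads Q+I+carry(1)=Y with I=0, Y=4; with digits 0,1,4,7 already taken and all letters distinct, the only value for Q is 3, so Q=3.
Step 6. [col 3: T + T ≡ Y (mod 10)] column 3 reads T+T+carry(0)=Y with Y=4; with digits 0,1,3,4,7 already taken and all letters distinct, the only value for T is 2 ⇒ T=2.
Step 7. [col 4: Y + T ≡ M (mod 10)] column 4 reads Y+T+carry(0)=M with Y=4, T=2; with digits 0,1,2,3,4,7 already taken and all letters distinct, the only value for M is 6 ⇒ M=6.
Step 8. [col 5: M + S ≡ G (mod 10)] in column 5 we have M+S≡G with carry-in 0; given M=6, G=1 and digits 0,1,2,3,4,6,7 already taken and all letters distinct, that pins S to 5, so S=5.
Step 9. [col 6: U + Q ≡ Q (mod 10)] column 6: given Q=3, carry-in 1, and digits 0,1,2,3,4,5,6,7 already taken and all letters distinct, U+Q≡Q (mod 10) forces U=9 ⇒ U=9.

Answer: G=1, I=0, M=6, Q=3, S=5, T=2, U=9, W=7, Y=4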